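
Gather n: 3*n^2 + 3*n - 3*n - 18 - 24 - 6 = 3*n^2 - 48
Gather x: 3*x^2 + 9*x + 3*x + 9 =3*x^2 + 12*x + 9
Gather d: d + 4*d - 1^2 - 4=5*d - 5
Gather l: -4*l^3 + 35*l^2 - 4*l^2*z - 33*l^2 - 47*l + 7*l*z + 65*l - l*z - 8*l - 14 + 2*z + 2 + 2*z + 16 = -4*l^3 + l^2*(2 - 4*z) + l*(6*z + 10) + 4*z + 4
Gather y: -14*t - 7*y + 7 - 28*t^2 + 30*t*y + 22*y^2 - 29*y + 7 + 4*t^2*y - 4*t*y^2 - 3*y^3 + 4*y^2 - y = -28*t^2 - 14*t - 3*y^3 + y^2*(26 - 4*t) + y*(4*t^2 + 30*t - 37) + 14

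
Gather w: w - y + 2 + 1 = w - y + 3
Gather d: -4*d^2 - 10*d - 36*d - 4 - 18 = -4*d^2 - 46*d - 22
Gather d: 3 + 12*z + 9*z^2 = 9*z^2 + 12*z + 3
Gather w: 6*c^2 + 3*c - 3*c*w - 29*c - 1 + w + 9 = 6*c^2 - 26*c + w*(1 - 3*c) + 8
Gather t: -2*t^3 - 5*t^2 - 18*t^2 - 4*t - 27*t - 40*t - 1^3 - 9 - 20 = -2*t^3 - 23*t^2 - 71*t - 30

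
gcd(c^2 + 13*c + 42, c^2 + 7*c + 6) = c + 6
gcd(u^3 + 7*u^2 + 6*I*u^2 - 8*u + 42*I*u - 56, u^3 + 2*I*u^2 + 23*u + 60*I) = u + 4*I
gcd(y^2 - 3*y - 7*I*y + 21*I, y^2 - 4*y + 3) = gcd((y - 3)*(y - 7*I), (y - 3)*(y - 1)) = y - 3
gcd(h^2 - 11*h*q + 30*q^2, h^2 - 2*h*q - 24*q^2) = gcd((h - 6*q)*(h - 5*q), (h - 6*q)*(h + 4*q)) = -h + 6*q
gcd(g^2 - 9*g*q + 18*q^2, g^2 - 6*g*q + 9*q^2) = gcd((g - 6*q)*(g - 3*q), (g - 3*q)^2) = -g + 3*q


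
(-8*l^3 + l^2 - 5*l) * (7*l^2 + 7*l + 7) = -56*l^5 - 49*l^4 - 84*l^3 - 28*l^2 - 35*l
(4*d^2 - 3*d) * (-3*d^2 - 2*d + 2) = -12*d^4 + d^3 + 14*d^2 - 6*d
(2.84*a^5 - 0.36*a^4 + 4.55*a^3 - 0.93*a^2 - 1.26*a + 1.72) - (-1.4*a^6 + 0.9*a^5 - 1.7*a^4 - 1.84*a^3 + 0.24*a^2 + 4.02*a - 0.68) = 1.4*a^6 + 1.94*a^5 + 1.34*a^4 + 6.39*a^3 - 1.17*a^2 - 5.28*a + 2.4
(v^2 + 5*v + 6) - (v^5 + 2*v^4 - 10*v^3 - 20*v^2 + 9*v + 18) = -v^5 - 2*v^4 + 10*v^3 + 21*v^2 - 4*v - 12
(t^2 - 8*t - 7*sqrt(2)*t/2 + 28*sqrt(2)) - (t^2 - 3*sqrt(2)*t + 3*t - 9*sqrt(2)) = -11*t - sqrt(2)*t/2 + 37*sqrt(2)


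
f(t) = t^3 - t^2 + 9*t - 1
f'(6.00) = 105.00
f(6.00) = 233.00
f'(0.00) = 9.00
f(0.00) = -1.00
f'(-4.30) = 73.07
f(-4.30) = -137.70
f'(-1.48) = 18.53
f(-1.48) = -19.75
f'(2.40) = 21.48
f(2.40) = 28.66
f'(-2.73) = 36.82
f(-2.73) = -53.37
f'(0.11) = 8.82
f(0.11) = -0.02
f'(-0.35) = 10.07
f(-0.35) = -4.32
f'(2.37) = 21.11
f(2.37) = 28.03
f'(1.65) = 13.87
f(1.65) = 15.62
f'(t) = 3*t^2 - 2*t + 9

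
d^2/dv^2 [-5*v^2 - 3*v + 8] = -10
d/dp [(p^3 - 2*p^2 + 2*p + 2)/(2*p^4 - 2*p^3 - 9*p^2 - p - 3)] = (-2*p^6 + 8*p^5 - 25*p^4 - 10*p^3 + 23*p^2 + 48*p - 4)/(4*p^8 - 8*p^7 - 32*p^6 + 32*p^5 + 73*p^4 + 30*p^3 + 55*p^2 + 6*p + 9)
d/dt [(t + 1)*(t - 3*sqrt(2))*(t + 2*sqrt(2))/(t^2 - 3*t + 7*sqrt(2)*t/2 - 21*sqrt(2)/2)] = 2*(t^4 - 6*t^3 + 7*sqrt(2)*t^3 - 24*sqrt(2)*t^2 + 2*t^2 - 21*sqrt(2)*t + 66*t - 15 + 168*sqrt(2))/(2*t^4 - 12*t^3 + 14*sqrt(2)*t^3 - 84*sqrt(2)*t^2 + 67*t^2 - 294*t + 126*sqrt(2)*t + 441)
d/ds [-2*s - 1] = -2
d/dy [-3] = 0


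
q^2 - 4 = (q - 2)*(q + 2)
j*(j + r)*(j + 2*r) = j^3 + 3*j^2*r + 2*j*r^2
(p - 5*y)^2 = p^2 - 10*p*y + 25*y^2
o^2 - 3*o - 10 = (o - 5)*(o + 2)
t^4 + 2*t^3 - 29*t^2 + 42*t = t*(t - 3)*(t - 2)*(t + 7)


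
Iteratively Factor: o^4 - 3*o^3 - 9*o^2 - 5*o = (o + 1)*(o^3 - 4*o^2 - 5*o) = (o + 1)^2*(o^2 - 5*o) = o*(o + 1)^2*(o - 5)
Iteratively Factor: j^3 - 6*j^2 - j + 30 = (j + 2)*(j^2 - 8*j + 15) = (j - 5)*(j + 2)*(j - 3)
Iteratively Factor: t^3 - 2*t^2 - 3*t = (t - 3)*(t^2 + t) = t*(t - 3)*(t + 1)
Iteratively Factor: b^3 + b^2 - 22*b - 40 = (b + 4)*(b^2 - 3*b - 10) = (b + 2)*(b + 4)*(b - 5)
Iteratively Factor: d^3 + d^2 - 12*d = (d - 3)*(d^2 + 4*d) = d*(d - 3)*(d + 4)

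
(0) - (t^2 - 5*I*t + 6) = -t^2 + 5*I*t - 6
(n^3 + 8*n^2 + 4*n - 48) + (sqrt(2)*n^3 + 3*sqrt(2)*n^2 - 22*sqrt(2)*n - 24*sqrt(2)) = n^3 + sqrt(2)*n^3 + 3*sqrt(2)*n^2 + 8*n^2 - 22*sqrt(2)*n + 4*n - 48 - 24*sqrt(2)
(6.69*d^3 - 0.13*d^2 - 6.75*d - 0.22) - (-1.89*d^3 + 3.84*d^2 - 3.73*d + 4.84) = 8.58*d^3 - 3.97*d^2 - 3.02*d - 5.06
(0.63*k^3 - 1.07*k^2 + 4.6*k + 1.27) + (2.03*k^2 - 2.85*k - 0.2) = 0.63*k^3 + 0.96*k^2 + 1.75*k + 1.07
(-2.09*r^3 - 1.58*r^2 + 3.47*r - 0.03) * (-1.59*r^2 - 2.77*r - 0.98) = 3.3231*r^5 + 8.3015*r^4 + 0.907499999999999*r^3 - 8.0158*r^2 - 3.3175*r + 0.0294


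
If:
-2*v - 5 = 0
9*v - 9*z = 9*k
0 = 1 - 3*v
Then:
No Solution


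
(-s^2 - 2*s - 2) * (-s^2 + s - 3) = s^4 + s^3 + 3*s^2 + 4*s + 6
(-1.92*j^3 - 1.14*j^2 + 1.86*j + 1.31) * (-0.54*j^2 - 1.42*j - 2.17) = 1.0368*j^5 + 3.342*j^4 + 4.7808*j^3 - 0.8748*j^2 - 5.8964*j - 2.8427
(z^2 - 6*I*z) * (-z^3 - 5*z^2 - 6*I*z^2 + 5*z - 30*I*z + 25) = -z^5 - 5*z^4 - 31*z^3 - 155*z^2 - 30*I*z^2 - 150*I*z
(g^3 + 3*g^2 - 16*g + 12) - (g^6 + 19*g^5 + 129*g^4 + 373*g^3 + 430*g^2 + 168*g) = -g^6 - 19*g^5 - 129*g^4 - 372*g^3 - 427*g^2 - 184*g + 12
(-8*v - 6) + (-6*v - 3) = -14*v - 9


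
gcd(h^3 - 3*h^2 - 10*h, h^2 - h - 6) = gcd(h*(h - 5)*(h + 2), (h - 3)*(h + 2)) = h + 2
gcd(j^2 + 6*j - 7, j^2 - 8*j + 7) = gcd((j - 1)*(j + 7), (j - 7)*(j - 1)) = j - 1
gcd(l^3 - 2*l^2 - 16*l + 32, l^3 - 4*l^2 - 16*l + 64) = l^2 - 16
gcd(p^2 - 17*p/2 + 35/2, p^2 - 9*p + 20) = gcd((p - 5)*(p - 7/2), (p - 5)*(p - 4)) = p - 5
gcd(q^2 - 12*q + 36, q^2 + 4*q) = 1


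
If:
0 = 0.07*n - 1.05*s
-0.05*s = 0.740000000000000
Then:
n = -222.00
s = -14.80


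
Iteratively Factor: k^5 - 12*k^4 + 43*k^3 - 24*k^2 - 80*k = (k - 4)*(k^4 - 8*k^3 + 11*k^2 + 20*k) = (k - 4)^2*(k^3 - 4*k^2 - 5*k) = (k - 5)*(k - 4)^2*(k^2 + k) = k*(k - 5)*(k - 4)^2*(k + 1)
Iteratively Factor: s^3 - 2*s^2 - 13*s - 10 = (s - 5)*(s^2 + 3*s + 2) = (s - 5)*(s + 1)*(s + 2)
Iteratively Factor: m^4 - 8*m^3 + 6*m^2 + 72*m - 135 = (m - 3)*(m^3 - 5*m^2 - 9*m + 45) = (m - 3)*(m + 3)*(m^2 - 8*m + 15) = (m - 5)*(m - 3)*(m + 3)*(m - 3)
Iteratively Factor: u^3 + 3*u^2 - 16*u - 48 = (u - 4)*(u^2 + 7*u + 12) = (u - 4)*(u + 3)*(u + 4)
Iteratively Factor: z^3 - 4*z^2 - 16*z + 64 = (z - 4)*(z^2 - 16) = (z - 4)^2*(z + 4)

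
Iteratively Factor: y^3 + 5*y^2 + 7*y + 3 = (y + 1)*(y^2 + 4*y + 3) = (y + 1)^2*(y + 3)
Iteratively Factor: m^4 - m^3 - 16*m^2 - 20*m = (m)*(m^3 - m^2 - 16*m - 20) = m*(m + 2)*(m^2 - 3*m - 10) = m*(m + 2)^2*(m - 5)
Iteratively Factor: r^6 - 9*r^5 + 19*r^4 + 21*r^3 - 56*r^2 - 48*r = (r + 1)*(r^5 - 10*r^4 + 29*r^3 - 8*r^2 - 48*r) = (r - 4)*(r + 1)*(r^4 - 6*r^3 + 5*r^2 + 12*r) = (r - 4)*(r + 1)^2*(r^3 - 7*r^2 + 12*r) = (r - 4)*(r - 3)*(r + 1)^2*(r^2 - 4*r) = r*(r - 4)*(r - 3)*(r + 1)^2*(r - 4)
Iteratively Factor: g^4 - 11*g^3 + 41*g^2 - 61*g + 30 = (g - 2)*(g^3 - 9*g^2 + 23*g - 15) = (g - 3)*(g - 2)*(g^2 - 6*g + 5) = (g - 3)*(g - 2)*(g - 1)*(g - 5)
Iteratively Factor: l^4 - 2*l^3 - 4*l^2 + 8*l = (l)*(l^3 - 2*l^2 - 4*l + 8) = l*(l - 2)*(l^2 - 4) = l*(l - 2)^2*(l + 2)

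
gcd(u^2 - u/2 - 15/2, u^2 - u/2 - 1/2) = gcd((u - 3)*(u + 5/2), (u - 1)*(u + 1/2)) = 1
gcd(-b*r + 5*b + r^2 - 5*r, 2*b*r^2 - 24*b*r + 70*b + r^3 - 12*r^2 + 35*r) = r - 5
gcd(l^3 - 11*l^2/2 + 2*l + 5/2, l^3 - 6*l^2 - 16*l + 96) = 1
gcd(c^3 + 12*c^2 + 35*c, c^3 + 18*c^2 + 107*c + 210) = c^2 + 12*c + 35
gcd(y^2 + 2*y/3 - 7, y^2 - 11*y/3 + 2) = 1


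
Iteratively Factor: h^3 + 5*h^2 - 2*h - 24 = (h + 4)*(h^2 + h - 6) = (h + 3)*(h + 4)*(h - 2)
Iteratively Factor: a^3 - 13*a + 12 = (a - 3)*(a^2 + 3*a - 4) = (a - 3)*(a - 1)*(a + 4)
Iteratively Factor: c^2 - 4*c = (c - 4)*(c)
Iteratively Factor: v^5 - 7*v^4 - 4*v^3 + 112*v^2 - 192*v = (v - 4)*(v^4 - 3*v^3 - 16*v^2 + 48*v) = (v - 4)*(v - 3)*(v^3 - 16*v) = (v - 4)^2*(v - 3)*(v^2 + 4*v) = (v - 4)^2*(v - 3)*(v + 4)*(v)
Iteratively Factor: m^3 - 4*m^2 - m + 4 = (m - 1)*(m^2 - 3*m - 4) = (m - 1)*(m + 1)*(m - 4)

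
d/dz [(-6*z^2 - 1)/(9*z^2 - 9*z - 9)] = (6*z^2 + 14*z - 1)/(9*(z^4 - 2*z^3 - z^2 + 2*z + 1))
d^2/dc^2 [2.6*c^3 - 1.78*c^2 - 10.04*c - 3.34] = 15.6*c - 3.56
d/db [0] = 0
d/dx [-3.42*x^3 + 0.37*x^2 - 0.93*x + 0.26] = -10.26*x^2 + 0.74*x - 0.93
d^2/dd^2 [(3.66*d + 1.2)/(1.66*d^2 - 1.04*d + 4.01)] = ((3.6288 - 36.4536*d)*(1.66*d^2 - 1.04*d + 4.01) + (3.32*d - 1.04)*(3.66*d + 1.2)*(6.64*d - 2.08))/(1.66*d^2 - 1.04*d + 4.01)^3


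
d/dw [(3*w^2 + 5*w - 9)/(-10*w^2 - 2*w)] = (22*w^2 - 90*w - 9)/(2*w^2*(25*w^2 + 10*w + 1))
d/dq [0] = 0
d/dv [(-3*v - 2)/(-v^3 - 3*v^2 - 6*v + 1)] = 3*(v^3 + 3*v^2 + 6*v - (3*v + 2)*(v^2 + 2*v + 2) - 1)/(v^3 + 3*v^2 + 6*v - 1)^2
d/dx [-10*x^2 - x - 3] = -20*x - 1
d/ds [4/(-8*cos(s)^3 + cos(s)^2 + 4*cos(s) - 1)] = 8*(-12*cos(s)^2 + cos(s) + 2)*sin(s)/(8*cos(s)^3 - cos(s)^2 - 4*cos(s) + 1)^2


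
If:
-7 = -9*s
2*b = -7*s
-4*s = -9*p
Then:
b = -49/18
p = 28/81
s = 7/9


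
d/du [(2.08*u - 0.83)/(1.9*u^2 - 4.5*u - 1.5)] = (-3.952*u^2 + 3.154*u - 6.855)/(3.61*u^4 - 17.1*u^3 + 14.55*u^2 + 13.5*u + 2.25)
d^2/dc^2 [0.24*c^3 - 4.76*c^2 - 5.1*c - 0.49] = 1.44*c - 9.52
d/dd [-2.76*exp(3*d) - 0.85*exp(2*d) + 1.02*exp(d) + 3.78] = (-8.28*exp(2*d) - 1.7*exp(d) + 1.02)*exp(d)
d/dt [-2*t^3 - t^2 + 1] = 2*t*(-3*t - 1)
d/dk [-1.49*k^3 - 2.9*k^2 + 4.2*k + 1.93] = -4.47*k^2 - 5.8*k + 4.2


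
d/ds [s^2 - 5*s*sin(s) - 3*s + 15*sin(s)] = -5*s*cos(s) + 2*s - 5*sin(s) + 15*cos(s) - 3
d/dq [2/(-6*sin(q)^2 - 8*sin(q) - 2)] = 2*(3*sin(q) + 2)*cos(q)/(3*sin(q)^2 + 4*sin(q) + 1)^2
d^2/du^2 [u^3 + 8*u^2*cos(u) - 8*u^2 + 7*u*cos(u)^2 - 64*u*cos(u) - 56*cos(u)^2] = -8*u^2*cos(u) - 32*u*sin(u) + 64*u*cos(u) - 14*u*cos(2*u) + 6*u + 128*sin(u) - 14*sin(2*u) + 16*cos(u) + 112*cos(2*u) - 16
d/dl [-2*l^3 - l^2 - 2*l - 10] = -6*l^2 - 2*l - 2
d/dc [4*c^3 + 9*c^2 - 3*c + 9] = 12*c^2 + 18*c - 3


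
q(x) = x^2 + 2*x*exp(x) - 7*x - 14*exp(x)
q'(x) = 2*x*exp(x) + 2*x - 12*exp(x) - 7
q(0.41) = -22.56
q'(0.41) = -23.03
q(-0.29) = -8.80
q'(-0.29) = -16.99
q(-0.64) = -3.17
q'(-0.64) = -15.28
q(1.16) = -44.03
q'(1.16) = -35.56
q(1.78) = -71.20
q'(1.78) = -53.49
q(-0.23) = -9.83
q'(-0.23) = -17.36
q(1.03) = -39.59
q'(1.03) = -32.78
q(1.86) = -75.60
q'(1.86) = -56.47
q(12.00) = 1627607.91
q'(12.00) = 1953074.50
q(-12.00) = 228.00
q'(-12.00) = -31.00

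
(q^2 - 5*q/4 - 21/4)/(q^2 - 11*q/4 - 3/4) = (4*q + 7)/(4*q + 1)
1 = 1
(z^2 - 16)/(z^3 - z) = (z^2 - 16)/(z^3 - z)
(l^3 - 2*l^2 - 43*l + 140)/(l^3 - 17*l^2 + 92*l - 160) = (l + 7)/(l - 8)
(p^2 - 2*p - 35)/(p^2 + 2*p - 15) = (p - 7)/(p - 3)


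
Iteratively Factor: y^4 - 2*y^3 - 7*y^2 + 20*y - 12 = (y - 1)*(y^3 - y^2 - 8*y + 12) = (y - 2)*(y - 1)*(y^2 + y - 6) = (y - 2)*(y - 1)*(y + 3)*(y - 2)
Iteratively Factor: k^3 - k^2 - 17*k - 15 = (k + 1)*(k^2 - 2*k - 15) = (k + 1)*(k + 3)*(k - 5)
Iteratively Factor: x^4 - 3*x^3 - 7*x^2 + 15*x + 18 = (x + 2)*(x^3 - 5*x^2 + 3*x + 9) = (x - 3)*(x + 2)*(x^2 - 2*x - 3) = (x - 3)*(x + 1)*(x + 2)*(x - 3)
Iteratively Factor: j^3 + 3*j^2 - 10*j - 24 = (j + 4)*(j^2 - j - 6) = (j - 3)*(j + 4)*(j + 2)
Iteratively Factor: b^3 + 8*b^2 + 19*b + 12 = (b + 4)*(b^2 + 4*b + 3) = (b + 1)*(b + 4)*(b + 3)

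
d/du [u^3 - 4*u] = 3*u^2 - 4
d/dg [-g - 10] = -1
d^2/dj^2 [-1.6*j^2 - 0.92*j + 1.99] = -3.20000000000000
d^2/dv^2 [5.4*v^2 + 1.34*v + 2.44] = 10.8000000000000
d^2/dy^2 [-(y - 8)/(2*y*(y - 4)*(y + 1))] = (-3*y^5 + 57*y^4 - 205*y^3 + 120*y^2 + 288*y + 128)/(y^3*(y^6 - 9*y^5 + 15*y^4 + 45*y^3 - 60*y^2 - 144*y - 64))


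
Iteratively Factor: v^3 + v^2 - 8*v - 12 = (v - 3)*(v^2 + 4*v + 4) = (v - 3)*(v + 2)*(v + 2)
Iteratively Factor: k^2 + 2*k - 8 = (k + 4)*(k - 2)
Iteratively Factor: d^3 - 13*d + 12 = (d - 1)*(d^2 + d - 12) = (d - 1)*(d + 4)*(d - 3)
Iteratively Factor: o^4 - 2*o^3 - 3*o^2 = (o - 3)*(o^3 + o^2) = (o - 3)*(o + 1)*(o^2) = o*(o - 3)*(o + 1)*(o)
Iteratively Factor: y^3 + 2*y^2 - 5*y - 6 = (y + 1)*(y^2 + y - 6) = (y + 1)*(y + 3)*(y - 2)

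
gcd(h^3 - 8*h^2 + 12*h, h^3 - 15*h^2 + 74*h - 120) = h - 6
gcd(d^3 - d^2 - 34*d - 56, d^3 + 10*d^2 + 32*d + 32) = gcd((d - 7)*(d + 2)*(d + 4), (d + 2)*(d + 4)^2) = d^2 + 6*d + 8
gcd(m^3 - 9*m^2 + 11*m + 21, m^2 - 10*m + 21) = m^2 - 10*m + 21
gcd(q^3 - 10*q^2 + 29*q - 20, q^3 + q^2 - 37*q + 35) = q^2 - 6*q + 5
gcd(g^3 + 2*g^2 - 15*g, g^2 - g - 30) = g + 5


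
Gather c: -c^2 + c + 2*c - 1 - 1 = -c^2 + 3*c - 2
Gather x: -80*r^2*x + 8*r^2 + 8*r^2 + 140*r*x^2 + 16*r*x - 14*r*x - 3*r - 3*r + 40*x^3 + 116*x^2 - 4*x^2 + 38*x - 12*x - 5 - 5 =16*r^2 - 6*r + 40*x^3 + x^2*(140*r + 112) + x*(-80*r^2 + 2*r + 26) - 10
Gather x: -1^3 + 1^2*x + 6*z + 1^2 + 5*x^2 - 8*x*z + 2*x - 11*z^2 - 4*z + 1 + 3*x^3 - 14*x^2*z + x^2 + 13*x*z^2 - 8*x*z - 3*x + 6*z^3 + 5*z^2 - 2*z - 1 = 3*x^3 + x^2*(6 - 14*z) + x*(13*z^2 - 16*z) + 6*z^3 - 6*z^2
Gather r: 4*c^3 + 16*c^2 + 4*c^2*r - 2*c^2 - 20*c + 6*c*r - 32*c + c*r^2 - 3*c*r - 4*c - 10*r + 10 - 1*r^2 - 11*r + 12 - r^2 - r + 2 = 4*c^3 + 14*c^2 - 56*c + r^2*(c - 2) + r*(4*c^2 + 3*c - 22) + 24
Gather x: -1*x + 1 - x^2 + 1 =-x^2 - x + 2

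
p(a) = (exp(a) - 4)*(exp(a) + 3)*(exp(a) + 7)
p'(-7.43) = -0.01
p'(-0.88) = -5.60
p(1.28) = -28.20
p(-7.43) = -84.01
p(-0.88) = -90.78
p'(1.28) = 226.47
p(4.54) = 873218.33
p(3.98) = 169360.30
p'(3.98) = 493182.12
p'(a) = (exp(a) - 4)*(exp(a) + 3)*exp(a) + (exp(a) - 4)*(exp(a) + 7)*exp(a) + (exp(a) + 3)*(exp(a) + 7)*exp(a)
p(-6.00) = -84.05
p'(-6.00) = -0.05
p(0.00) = -96.00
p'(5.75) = 94225339.45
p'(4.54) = 2570799.45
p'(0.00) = -4.00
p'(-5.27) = -0.10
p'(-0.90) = -5.54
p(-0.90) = -90.67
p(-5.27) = -84.10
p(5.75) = 31601814.28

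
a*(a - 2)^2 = a^3 - 4*a^2 + 4*a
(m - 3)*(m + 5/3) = m^2 - 4*m/3 - 5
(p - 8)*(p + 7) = p^2 - p - 56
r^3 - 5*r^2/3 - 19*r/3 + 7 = (r - 3)*(r - 1)*(r + 7/3)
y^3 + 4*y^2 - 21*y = y*(y - 3)*(y + 7)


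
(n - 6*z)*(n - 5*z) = n^2 - 11*n*z + 30*z^2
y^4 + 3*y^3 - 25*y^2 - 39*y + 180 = (y - 3)^2*(y + 4)*(y + 5)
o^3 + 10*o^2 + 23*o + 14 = (o + 1)*(o + 2)*(o + 7)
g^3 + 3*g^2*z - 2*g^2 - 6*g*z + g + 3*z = (g - 1)^2*(g + 3*z)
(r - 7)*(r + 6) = r^2 - r - 42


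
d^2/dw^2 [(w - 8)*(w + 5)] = 2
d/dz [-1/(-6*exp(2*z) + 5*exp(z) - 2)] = (5 - 12*exp(z))*exp(z)/(6*exp(2*z) - 5*exp(z) + 2)^2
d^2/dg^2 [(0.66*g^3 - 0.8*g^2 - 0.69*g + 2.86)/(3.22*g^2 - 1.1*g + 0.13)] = (1.4210854715202e-14*g^5 + 1.4210854715202e-14*g^4 - 18.930944*g^3 + 179.364744*g^2 - 58.980792*g + 4.302428)/(33.386248*g^6 - 34.21572*g^5 + 15.732276*g^4 - 4.09376*g^3 + 0.635154*g^2 - 0.05577*g + 0.002197)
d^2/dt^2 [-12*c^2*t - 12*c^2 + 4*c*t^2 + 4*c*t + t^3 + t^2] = 8*c + 6*t + 2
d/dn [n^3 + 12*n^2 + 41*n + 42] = 3*n^2 + 24*n + 41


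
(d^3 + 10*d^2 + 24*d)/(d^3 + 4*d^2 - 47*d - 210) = d*(d + 4)/(d^2 - 2*d - 35)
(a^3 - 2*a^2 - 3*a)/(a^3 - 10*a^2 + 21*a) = (a + 1)/(a - 7)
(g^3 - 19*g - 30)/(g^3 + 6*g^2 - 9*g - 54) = (g^2 - 3*g - 10)/(g^2 + 3*g - 18)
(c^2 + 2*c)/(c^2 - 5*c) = (c + 2)/(c - 5)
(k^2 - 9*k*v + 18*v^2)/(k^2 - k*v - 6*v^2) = (k - 6*v)/(k + 2*v)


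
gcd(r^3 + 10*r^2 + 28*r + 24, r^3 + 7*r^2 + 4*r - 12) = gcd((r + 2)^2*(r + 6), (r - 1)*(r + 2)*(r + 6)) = r^2 + 8*r + 12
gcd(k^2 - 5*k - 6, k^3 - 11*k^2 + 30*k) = k - 6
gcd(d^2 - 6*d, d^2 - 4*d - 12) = d - 6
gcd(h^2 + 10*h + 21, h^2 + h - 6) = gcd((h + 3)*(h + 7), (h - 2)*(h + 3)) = h + 3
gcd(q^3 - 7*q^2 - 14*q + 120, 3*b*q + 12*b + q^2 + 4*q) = q + 4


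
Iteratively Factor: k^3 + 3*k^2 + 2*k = (k + 1)*(k^2 + 2*k) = k*(k + 1)*(k + 2)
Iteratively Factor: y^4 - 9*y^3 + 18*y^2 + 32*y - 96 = (y - 4)*(y^3 - 5*y^2 - 2*y + 24) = (y - 4)*(y - 3)*(y^2 - 2*y - 8) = (y - 4)*(y - 3)*(y + 2)*(y - 4)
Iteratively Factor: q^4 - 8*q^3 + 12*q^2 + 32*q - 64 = (q - 2)*(q^3 - 6*q^2 + 32) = (q - 2)*(q + 2)*(q^2 - 8*q + 16) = (q - 4)*(q - 2)*(q + 2)*(q - 4)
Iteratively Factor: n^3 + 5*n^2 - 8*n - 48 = (n + 4)*(n^2 + n - 12) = (n - 3)*(n + 4)*(n + 4)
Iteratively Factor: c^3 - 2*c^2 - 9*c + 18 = (c - 3)*(c^2 + c - 6) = (c - 3)*(c - 2)*(c + 3)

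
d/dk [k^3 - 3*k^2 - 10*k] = 3*k^2 - 6*k - 10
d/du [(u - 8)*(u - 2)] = 2*u - 10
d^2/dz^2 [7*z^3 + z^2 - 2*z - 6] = 42*z + 2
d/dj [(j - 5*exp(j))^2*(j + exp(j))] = (j - 5*exp(j))*((j - 5*exp(j))*(exp(j) + 1) - 2*(j + exp(j))*(5*exp(j) - 1))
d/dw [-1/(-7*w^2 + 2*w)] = 2*(1 - 7*w)/(w^2*(7*w - 2)^2)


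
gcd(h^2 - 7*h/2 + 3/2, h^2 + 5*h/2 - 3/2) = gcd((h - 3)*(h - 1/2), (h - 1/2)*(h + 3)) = h - 1/2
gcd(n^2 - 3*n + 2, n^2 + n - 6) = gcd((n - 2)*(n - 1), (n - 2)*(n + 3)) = n - 2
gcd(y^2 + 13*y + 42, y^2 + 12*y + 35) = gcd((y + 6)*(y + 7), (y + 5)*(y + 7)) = y + 7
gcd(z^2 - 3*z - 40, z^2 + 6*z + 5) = z + 5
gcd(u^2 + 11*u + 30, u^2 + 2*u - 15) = u + 5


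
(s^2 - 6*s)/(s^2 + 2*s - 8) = s*(s - 6)/(s^2 + 2*s - 8)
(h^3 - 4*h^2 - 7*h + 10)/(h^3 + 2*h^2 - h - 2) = (h - 5)/(h + 1)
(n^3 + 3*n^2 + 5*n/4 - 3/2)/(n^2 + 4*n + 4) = (n^2 + n - 3/4)/(n + 2)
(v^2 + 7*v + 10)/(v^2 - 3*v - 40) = (v + 2)/(v - 8)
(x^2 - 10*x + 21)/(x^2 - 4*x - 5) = (-x^2 + 10*x - 21)/(-x^2 + 4*x + 5)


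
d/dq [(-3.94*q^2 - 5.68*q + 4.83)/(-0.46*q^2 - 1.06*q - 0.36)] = (1.5636*q^2 + 7.2804*q + 7.1646)/(0.2116*q^4 + 0.9752*q^3 + 1.4548*q^2 + 0.7632*q + 0.1296)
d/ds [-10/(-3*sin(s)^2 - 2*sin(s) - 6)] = -20*(3*sin(s) + 1)*cos(s)/(3*sin(s)^2 + 2*sin(s) + 6)^2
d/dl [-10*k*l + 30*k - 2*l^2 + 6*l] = -10*k - 4*l + 6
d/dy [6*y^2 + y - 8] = 12*y + 1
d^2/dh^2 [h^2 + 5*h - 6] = 2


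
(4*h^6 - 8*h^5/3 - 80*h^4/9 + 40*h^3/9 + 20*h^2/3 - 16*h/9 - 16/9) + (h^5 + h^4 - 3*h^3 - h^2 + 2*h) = 4*h^6 - 5*h^5/3 - 71*h^4/9 + 13*h^3/9 + 17*h^2/3 + 2*h/9 - 16/9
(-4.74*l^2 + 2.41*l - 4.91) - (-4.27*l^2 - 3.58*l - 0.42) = -0.470000000000001*l^2 + 5.99*l - 4.49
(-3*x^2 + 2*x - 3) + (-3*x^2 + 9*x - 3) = -6*x^2 + 11*x - 6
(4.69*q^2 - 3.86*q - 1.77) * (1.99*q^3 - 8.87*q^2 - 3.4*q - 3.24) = 9.3331*q^5 - 49.2817*q^4 + 14.7699*q^3 + 13.6283*q^2 + 18.5244*q + 5.7348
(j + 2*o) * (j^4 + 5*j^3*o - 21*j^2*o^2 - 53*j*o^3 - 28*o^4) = j^5 + 7*j^4*o - 11*j^3*o^2 - 95*j^2*o^3 - 134*j*o^4 - 56*o^5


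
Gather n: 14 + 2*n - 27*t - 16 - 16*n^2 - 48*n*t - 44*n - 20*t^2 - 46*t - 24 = -16*n^2 + n*(-48*t - 42) - 20*t^2 - 73*t - 26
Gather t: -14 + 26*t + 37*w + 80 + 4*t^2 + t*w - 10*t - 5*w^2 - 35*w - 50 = 4*t^2 + t*(w + 16) - 5*w^2 + 2*w + 16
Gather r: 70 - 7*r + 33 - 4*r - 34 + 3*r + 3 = 72 - 8*r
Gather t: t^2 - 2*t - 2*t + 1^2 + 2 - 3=t^2 - 4*t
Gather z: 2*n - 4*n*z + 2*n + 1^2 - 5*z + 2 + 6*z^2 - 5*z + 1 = 4*n + 6*z^2 + z*(-4*n - 10) + 4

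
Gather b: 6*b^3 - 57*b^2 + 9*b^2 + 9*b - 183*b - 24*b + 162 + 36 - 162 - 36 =6*b^3 - 48*b^2 - 198*b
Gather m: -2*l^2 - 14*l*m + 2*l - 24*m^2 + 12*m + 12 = -2*l^2 + 2*l - 24*m^2 + m*(12 - 14*l) + 12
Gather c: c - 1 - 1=c - 2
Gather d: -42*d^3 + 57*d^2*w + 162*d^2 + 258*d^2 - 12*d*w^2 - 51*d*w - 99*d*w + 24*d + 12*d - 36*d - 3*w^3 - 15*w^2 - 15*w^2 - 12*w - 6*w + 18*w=-42*d^3 + d^2*(57*w + 420) + d*(-12*w^2 - 150*w) - 3*w^3 - 30*w^2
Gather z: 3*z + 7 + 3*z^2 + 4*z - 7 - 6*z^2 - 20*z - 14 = -3*z^2 - 13*z - 14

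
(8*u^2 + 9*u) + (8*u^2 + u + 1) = 16*u^2 + 10*u + 1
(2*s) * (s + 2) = 2*s^2 + 4*s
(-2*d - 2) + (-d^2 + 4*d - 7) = -d^2 + 2*d - 9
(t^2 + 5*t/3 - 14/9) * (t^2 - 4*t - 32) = t^4 - 7*t^3/3 - 362*t^2/9 - 424*t/9 + 448/9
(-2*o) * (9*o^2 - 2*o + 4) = -18*o^3 + 4*o^2 - 8*o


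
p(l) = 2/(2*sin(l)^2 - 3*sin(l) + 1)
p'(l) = 2*(-4*sin(l)*cos(l) + 3*cos(l))/(2*sin(l)^2 - 3*sin(l) + 1)^2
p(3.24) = 1.52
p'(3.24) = -3.91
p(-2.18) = 0.42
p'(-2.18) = -0.31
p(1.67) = -410.82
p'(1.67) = 8193.39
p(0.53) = -365.49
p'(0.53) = 56352.66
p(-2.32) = 0.47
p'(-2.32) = -0.44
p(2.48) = -22.67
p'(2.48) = -110.02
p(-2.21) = 0.43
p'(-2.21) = -0.34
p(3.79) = 0.56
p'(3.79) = -0.69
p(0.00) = 2.00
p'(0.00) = 6.00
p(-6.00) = 6.29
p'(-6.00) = 35.77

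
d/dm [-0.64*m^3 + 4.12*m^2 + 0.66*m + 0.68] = -1.92*m^2 + 8.24*m + 0.66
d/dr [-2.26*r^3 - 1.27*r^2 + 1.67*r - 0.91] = -6.78*r^2 - 2.54*r + 1.67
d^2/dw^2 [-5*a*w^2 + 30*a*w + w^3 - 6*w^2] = -10*a + 6*w - 12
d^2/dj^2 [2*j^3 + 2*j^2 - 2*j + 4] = 12*j + 4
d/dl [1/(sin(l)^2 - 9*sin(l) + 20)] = (9 - 2*sin(l))*cos(l)/(sin(l)^2 - 9*sin(l) + 20)^2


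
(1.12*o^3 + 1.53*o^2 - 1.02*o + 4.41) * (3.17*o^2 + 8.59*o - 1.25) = 3.5504*o^5 + 14.4709*o^4 + 8.5093*o^3 + 3.3054*o^2 + 39.1569*o - 5.5125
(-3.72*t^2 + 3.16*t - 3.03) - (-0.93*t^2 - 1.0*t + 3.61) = -2.79*t^2 + 4.16*t - 6.64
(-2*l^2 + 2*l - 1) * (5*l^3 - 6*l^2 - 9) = -10*l^5 + 22*l^4 - 17*l^3 + 24*l^2 - 18*l + 9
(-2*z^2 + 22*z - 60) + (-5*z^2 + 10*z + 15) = -7*z^2 + 32*z - 45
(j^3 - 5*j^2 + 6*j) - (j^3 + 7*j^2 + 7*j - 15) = -12*j^2 - j + 15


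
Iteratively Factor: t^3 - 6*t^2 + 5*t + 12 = (t - 4)*(t^2 - 2*t - 3) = (t - 4)*(t - 3)*(t + 1)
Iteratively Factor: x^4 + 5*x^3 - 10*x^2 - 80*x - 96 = (x + 4)*(x^3 + x^2 - 14*x - 24) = (x + 3)*(x + 4)*(x^2 - 2*x - 8) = (x + 2)*(x + 3)*(x + 4)*(x - 4)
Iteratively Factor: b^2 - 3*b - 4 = (b + 1)*(b - 4)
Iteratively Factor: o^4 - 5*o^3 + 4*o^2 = (o)*(o^3 - 5*o^2 + 4*o) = o*(o - 1)*(o^2 - 4*o) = o^2*(o - 1)*(o - 4)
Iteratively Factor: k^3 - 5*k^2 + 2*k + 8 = (k - 4)*(k^2 - k - 2) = (k - 4)*(k + 1)*(k - 2)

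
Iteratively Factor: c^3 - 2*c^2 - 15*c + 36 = (c - 3)*(c^2 + c - 12) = (c - 3)*(c + 4)*(c - 3)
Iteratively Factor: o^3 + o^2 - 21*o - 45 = (o - 5)*(o^2 + 6*o + 9) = (o - 5)*(o + 3)*(o + 3)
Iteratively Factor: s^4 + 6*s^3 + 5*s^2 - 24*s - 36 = (s + 3)*(s^3 + 3*s^2 - 4*s - 12) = (s + 2)*(s + 3)*(s^2 + s - 6) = (s + 2)*(s + 3)^2*(s - 2)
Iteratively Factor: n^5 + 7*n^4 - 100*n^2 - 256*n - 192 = (n + 3)*(n^4 + 4*n^3 - 12*n^2 - 64*n - 64) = (n + 2)*(n + 3)*(n^3 + 2*n^2 - 16*n - 32) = (n + 2)^2*(n + 3)*(n^2 - 16) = (n - 4)*(n + 2)^2*(n + 3)*(n + 4)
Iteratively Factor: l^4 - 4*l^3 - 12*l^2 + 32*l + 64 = (l + 2)*(l^3 - 6*l^2 + 32) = (l + 2)^2*(l^2 - 8*l + 16) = (l - 4)*(l + 2)^2*(l - 4)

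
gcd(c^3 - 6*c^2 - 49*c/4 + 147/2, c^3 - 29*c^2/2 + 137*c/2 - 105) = c^2 - 19*c/2 + 21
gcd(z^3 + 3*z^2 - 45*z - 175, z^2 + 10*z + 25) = z^2 + 10*z + 25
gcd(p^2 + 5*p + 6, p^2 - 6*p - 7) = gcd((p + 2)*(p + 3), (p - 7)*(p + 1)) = 1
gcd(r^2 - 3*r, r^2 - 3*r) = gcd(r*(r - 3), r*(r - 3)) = r^2 - 3*r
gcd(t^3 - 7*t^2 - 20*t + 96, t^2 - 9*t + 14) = 1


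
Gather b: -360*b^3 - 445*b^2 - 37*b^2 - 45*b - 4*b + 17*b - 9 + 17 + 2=-360*b^3 - 482*b^2 - 32*b + 10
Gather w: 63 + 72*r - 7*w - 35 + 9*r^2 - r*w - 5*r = 9*r^2 + 67*r + w*(-r - 7) + 28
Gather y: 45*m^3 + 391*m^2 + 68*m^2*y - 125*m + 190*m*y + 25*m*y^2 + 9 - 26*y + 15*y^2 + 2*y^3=45*m^3 + 391*m^2 - 125*m + 2*y^3 + y^2*(25*m + 15) + y*(68*m^2 + 190*m - 26) + 9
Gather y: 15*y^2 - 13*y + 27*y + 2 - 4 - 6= 15*y^2 + 14*y - 8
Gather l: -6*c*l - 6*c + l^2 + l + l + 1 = -6*c + l^2 + l*(2 - 6*c) + 1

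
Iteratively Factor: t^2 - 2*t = (t - 2)*(t)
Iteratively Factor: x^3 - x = (x)*(x^2 - 1) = x*(x - 1)*(x + 1)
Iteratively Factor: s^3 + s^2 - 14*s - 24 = (s + 2)*(s^2 - s - 12) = (s - 4)*(s + 2)*(s + 3)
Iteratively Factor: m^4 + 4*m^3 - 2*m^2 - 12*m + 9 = (m - 1)*(m^3 + 5*m^2 + 3*m - 9) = (m - 1)^2*(m^2 + 6*m + 9) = (m - 1)^2*(m + 3)*(m + 3)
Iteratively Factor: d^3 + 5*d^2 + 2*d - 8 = (d + 4)*(d^2 + d - 2) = (d + 2)*(d + 4)*(d - 1)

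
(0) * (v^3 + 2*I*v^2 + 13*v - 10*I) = 0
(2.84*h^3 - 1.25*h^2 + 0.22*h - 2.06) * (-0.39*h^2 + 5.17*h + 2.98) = -1.1076*h^5 + 15.1703*h^4 + 1.9149*h^3 - 1.7842*h^2 - 9.9946*h - 6.1388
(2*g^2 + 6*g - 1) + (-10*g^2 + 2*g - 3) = -8*g^2 + 8*g - 4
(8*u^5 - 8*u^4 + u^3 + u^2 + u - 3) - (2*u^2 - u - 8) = 8*u^5 - 8*u^4 + u^3 - u^2 + 2*u + 5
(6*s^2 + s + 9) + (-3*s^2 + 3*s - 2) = 3*s^2 + 4*s + 7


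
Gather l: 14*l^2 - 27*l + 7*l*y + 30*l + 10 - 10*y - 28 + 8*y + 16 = 14*l^2 + l*(7*y + 3) - 2*y - 2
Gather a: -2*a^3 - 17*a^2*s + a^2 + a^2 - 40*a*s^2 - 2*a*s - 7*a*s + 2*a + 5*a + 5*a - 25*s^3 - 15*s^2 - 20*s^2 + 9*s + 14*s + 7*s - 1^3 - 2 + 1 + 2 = -2*a^3 + a^2*(2 - 17*s) + a*(-40*s^2 - 9*s + 12) - 25*s^3 - 35*s^2 + 30*s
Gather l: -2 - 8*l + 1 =-8*l - 1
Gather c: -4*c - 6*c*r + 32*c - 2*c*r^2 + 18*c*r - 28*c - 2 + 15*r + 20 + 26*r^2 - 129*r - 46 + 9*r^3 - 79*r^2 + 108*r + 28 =c*(-2*r^2 + 12*r) + 9*r^3 - 53*r^2 - 6*r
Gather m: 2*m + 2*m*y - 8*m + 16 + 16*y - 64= m*(2*y - 6) + 16*y - 48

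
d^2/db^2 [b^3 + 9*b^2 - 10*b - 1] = 6*b + 18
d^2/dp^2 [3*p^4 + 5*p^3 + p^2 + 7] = 36*p^2 + 30*p + 2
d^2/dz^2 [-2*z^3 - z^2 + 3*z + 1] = -12*z - 2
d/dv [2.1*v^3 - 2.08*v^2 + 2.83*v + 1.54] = 6.3*v^2 - 4.16*v + 2.83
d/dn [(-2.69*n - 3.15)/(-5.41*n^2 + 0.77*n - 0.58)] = (-14.5529*n^2 - 34.083*n + 3.9857)/(29.2681*n^4 - 8.3314*n^3 + 6.8685*n^2 - 0.8932*n + 0.3364)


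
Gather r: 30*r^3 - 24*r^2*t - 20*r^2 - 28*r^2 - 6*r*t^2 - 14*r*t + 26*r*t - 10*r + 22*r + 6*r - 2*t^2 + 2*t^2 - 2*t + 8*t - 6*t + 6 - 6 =30*r^3 + r^2*(-24*t - 48) + r*(-6*t^2 + 12*t + 18)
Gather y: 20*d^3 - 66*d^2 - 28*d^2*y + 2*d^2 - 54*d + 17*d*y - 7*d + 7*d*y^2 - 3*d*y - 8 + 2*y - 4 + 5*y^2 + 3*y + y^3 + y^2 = 20*d^3 - 64*d^2 - 61*d + y^3 + y^2*(7*d + 6) + y*(-28*d^2 + 14*d + 5) - 12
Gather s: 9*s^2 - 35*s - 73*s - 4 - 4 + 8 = 9*s^2 - 108*s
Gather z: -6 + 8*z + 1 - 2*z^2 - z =-2*z^2 + 7*z - 5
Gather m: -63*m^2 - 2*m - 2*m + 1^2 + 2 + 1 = -63*m^2 - 4*m + 4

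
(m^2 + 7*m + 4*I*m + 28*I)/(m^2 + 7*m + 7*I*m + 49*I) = (m + 4*I)/(m + 7*I)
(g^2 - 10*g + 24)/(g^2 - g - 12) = (g - 6)/(g + 3)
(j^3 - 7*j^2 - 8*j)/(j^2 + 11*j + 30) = j*(j^2 - 7*j - 8)/(j^2 + 11*j + 30)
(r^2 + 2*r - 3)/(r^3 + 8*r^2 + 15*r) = (r - 1)/(r*(r + 5))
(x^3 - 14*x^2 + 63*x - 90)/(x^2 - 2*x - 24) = (x^2 - 8*x + 15)/(x + 4)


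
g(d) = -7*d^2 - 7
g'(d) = -14*d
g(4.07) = -122.95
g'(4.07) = -56.98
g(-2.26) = -42.75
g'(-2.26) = 31.64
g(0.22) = -7.34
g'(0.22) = -3.08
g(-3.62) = -98.73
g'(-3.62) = 50.68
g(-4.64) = -157.71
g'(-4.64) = 64.96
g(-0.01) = -7.00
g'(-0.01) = 0.14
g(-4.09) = -124.10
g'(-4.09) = 57.26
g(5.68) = -232.84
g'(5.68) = -79.52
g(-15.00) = -1582.00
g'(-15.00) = 210.00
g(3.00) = -70.00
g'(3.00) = -42.00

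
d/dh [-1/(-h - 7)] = -1/(h + 7)^2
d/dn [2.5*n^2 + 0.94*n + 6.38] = 5.0*n + 0.94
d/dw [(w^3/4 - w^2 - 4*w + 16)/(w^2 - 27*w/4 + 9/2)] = 2*(2*w^4 - 27*w^3 + 113*w^2 - 328*w + 720)/(16*w^4 - 216*w^3 + 873*w^2 - 972*w + 324)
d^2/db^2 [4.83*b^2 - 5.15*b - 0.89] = 9.66000000000000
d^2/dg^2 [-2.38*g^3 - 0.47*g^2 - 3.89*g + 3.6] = -14.28*g - 0.94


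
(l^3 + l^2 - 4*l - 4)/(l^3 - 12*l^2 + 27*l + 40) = (l^2 - 4)/(l^2 - 13*l + 40)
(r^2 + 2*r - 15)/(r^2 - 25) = (r - 3)/(r - 5)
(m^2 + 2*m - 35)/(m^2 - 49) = (m - 5)/(m - 7)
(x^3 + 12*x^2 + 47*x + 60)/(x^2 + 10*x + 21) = (x^2 + 9*x + 20)/(x + 7)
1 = 1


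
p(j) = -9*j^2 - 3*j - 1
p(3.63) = -130.48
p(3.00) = -91.00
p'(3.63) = -68.34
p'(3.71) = -69.78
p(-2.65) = -56.25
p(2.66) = -72.66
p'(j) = -18*j - 3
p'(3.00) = -57.00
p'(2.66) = -50.88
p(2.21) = -51.59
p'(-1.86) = 30.48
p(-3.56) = -104.38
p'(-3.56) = 61.08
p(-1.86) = -26.56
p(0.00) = -1.00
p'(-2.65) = 44.70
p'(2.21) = -42.78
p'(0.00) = -3.00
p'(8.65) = -158.70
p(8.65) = -700.35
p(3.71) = -136.01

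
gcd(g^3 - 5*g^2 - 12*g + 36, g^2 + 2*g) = 1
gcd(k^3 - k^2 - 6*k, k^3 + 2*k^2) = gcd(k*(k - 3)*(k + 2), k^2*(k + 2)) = k^2 + 2*k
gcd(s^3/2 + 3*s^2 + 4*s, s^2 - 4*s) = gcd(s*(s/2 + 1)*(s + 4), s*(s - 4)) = s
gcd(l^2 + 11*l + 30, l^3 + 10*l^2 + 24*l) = l + 6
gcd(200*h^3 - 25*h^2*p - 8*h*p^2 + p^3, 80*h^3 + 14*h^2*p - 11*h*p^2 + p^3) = 40*h^2 - 13*h*p + p^2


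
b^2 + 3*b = b*(b + 3)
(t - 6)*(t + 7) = t^2 + t - 42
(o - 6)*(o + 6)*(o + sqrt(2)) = o^3 + sqrt(2)*o^2 - 36*o - 36*sqrt(2)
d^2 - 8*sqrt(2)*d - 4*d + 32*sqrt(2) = (d - 4)*(d - 8*sqrt(2))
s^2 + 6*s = s*(s + 6)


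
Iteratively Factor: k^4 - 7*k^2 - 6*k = (k + 2)*(k^3 - 2*k^2 - 3*k) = (k - 3)*(k + 2)*(k^2 + k) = k*(k - 3)*(k + 2)*(k + 1)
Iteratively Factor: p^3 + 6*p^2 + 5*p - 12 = (p + 4)*(p^2 + 2*p - 3) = (p - 1)*(p + 4)*(p + 3)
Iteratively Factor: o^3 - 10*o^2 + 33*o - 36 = (o - 3)*(o^2 - 7*o + 12) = (o - 4)*(o - 3)*(o - 3)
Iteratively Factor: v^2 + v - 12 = (v - 3)*(v + 4)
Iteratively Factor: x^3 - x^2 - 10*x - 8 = (x + 2)*(x^2 - 3*x - 4) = (x + 1)*(x + 2)*(x - 4)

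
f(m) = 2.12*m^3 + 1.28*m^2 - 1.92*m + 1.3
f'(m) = 6.36*m^2 + 2.56*m - 1.92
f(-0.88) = 2.54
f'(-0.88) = 0.75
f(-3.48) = -65.86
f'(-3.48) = 66.19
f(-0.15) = 1.61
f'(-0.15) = -2.16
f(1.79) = 14.12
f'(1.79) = 23.04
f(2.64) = 44.16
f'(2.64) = 49.17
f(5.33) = 348.44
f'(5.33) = 192.41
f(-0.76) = 2.57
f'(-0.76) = -0.19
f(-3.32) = -55.80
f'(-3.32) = 59.68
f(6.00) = 493.78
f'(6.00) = 242.40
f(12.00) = 3825.94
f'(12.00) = 944.64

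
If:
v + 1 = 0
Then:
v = -1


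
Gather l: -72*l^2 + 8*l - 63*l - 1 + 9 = -72*l^2 - 55*l + 8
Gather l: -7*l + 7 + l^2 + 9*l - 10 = l^2 + 2*l - 3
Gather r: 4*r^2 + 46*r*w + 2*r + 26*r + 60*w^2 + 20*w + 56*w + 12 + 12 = 4*r^2 + r*(46*w + 28) + 60*w^2 + 76*w + 24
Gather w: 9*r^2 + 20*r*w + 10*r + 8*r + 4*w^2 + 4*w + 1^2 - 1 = 9*r^2 + 18*r + 4*w^2 + w*(20*r + 4)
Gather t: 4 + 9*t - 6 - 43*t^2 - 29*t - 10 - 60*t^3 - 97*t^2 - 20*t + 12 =-60*t^3 - 140*t^2 - 40*t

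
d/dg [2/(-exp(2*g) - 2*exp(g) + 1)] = 4*(exp(g) + 1)*exp(g)/(exp(2*g) + 2*exp(g) - 1)^2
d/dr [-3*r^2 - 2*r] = -6*r - 2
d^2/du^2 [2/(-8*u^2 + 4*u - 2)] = 8*(4*u^2 - 2*u - (4*u - 1)^2 + 1)/(4*u^2 - 2*u + 1)^3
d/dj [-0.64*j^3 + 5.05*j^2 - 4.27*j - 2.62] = -1.92*j^2 + 10.1*j - 4.27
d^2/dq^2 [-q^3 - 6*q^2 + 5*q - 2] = -6*q - 12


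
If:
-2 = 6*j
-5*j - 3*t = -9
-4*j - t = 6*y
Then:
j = -1/3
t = 32/9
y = -10/27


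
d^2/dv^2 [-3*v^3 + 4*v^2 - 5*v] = 8 - 18*v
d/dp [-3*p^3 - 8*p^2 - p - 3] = -9*p^2 - 16*p - 1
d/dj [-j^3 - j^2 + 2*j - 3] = -3*j^2 - 2*j + 2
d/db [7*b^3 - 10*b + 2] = 21*b^2 - 10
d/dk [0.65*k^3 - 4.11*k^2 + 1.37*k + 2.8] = 1.95*k^2 - 8.22*k + 1.37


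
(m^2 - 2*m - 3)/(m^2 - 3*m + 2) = (m^2 - 2*m - 3)/(m^2 - 3*m + 2)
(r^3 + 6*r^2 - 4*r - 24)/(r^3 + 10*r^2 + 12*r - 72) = (r + 2)/(r + 6)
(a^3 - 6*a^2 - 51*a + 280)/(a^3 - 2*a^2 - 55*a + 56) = (a - 5)/(a - 1)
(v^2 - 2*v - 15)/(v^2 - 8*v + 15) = (v + 3)/(v - 3)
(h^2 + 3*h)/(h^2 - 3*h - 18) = h/(h - 6)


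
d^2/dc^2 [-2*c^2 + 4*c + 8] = -4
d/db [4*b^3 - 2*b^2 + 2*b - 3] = 12*b^2 - 4*b + 2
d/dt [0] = 0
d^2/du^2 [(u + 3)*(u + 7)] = 2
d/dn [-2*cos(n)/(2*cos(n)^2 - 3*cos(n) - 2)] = 4*(sin(n)^2 - 2)*sin(n)/((cos(n) - 2)^2*(2*cos(n) + 1)^2)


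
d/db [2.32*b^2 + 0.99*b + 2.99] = 4.64*b + 0.99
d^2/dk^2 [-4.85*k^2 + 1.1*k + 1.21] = -9.70000000000000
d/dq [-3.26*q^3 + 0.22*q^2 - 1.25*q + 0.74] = -9.78*q^2 + 0.44*q - 1.25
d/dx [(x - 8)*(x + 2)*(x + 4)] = 3*x^2 - 4*x - 40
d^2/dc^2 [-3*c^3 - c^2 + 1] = -18*c - 2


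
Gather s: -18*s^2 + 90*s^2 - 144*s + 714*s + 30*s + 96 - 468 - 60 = 72*s^2 + 600*s - 432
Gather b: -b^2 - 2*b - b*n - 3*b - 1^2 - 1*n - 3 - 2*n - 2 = -b^2 + b*(-n - 5) - 3*n - 6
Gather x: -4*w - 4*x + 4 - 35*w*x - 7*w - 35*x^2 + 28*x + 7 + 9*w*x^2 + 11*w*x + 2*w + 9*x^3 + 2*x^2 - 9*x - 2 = -9*w + 9*x^3 + x^2*(9*w - 33) + x*(15 - 24*w) + 9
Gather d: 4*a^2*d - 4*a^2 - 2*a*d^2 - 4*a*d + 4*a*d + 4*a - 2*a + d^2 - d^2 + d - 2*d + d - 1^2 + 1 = 4*a^2*d - 4*a^2 - 2*a*d^2 + 2*a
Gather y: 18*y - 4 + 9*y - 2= 27*y - 6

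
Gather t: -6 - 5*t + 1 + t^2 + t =t^2 - 4*t - 5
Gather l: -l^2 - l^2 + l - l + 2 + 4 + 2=8 - 2*l^2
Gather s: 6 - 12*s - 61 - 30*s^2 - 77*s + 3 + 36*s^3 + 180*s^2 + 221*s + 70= 36*s^3 + 150*s^2 + 132*s + 18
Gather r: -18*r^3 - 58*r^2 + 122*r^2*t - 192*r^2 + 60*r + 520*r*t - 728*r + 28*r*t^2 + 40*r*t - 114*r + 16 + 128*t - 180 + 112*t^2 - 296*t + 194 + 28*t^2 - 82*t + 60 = -18*r^3 + r^2*(122*t - 250) + r*(28*t^2 + 560*t - 782) + 140*t^2 - 250*t + 90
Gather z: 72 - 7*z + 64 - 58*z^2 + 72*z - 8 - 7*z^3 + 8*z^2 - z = -7*z^3 - 50*z^2 + 64*z + 128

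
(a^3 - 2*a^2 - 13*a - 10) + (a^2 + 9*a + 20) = a^3 - a^2 - 4*a + 10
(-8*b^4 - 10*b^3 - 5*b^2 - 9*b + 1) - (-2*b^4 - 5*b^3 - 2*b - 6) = -6*b^4 - 5*b^3 - 5*b^2 - 7*b + 7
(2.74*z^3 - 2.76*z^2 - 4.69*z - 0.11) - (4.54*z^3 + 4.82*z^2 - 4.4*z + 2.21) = -1.8*z^3 - 7.58*z^2 - 0.29*z - 2.32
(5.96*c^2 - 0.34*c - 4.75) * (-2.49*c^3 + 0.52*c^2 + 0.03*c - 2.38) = -14.8404*c^5 + 3.9458*c^4 + 11.8295*c^3 - 16.665*c^2 + 0.6667*c + 11.305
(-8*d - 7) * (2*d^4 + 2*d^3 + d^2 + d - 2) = -16*d^5 - 30*d^4 - 22*d^3 - 15*d^2 + 9*d + 14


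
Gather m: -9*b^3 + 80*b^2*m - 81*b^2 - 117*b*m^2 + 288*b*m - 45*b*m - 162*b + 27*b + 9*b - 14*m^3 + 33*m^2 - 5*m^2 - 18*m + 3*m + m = -9*b^3 - 81*b^2 - 126*b - 14*m^3 + m^2*(28 - 117*b) + m*(80*b^2 + 243*b - 14)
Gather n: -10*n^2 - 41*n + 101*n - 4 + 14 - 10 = -10*n^2 + 60*n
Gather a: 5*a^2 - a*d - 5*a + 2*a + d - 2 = 5*a^2 + a*(-d - 3) + d - 2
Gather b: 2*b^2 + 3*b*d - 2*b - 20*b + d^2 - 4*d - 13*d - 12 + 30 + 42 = 2*b^2 + b*(3*d - 22) + d^2 - 17*d + 60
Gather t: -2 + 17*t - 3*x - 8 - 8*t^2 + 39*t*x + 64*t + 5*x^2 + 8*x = -8*t^2 + t*(39*x + 81) + 5*x^2 + 5*x - 10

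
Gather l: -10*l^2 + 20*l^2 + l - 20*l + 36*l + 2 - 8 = 10*l^2 + 17*l - 6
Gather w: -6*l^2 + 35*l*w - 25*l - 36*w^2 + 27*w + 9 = -6*l^2 - 25*l - 36*w^2 + w*(35*l + 27) + 9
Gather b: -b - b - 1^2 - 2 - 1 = -2*b - 4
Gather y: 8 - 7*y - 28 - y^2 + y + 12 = -y^2 - 6*y - 8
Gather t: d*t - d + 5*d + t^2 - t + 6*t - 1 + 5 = 4*d + t^2 + t*(d + 5) + 4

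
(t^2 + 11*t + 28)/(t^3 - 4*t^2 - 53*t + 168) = (t + 4)/(t^2 - 11*t + 24)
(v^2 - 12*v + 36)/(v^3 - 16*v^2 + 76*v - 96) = (v - 6)/(v^2 - 10*v + 16)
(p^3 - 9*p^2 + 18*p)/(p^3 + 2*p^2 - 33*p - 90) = p*(p - 3)/(p^2 + 8*p + 15)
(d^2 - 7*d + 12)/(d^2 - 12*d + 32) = (d - 3)/(d - 8)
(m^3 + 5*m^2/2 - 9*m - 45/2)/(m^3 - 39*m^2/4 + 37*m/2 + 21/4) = 2*(2*m^2 + 11*m + 15)/(4*m^2 - 27*m - 7)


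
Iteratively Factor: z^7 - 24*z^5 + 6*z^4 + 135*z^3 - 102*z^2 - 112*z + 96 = (z - 1)*(z^6 + z^5 - 23*z^4 - 17*z^3 + 118*z^2 + 16*z - 96) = (z - 4)*(z - 1)*(z^5 + 5*z^4 - 3*z^3 - 29*z^2 + 2*z + 24) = (z - 4)*(z - 1)*(z + 4)*(z^4 + z^3 - 7*z^2 - z + 6) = (z - 4)*(z - 1)*(z + 3)*(z + 4)*(z^3 - 2*z^2 - z + 2) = (z - 4)*(z - 1)*(z + 1)*(z + 3)*(z + 4)*(z^2 - 3*z + 2) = (z - 4)*(z - 2)*(z - 1)*(z + 1)*(z + 3)*(z + 4)*(z - 1)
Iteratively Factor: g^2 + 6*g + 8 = (g + 2)*(g + 4)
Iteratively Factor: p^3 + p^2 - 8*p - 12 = (p + 2)*(p^2 - p - 6) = (p - 3)*(p + 2)*(p + 2)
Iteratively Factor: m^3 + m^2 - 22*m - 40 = (m - 5)*(m^2 + 6*m + 8) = (m - 5)*(m + 4)*(m + 2)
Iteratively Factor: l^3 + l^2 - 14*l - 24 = (l + 2)*(l^2 - l - 12) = (l - 4)*(l + 2)*(l + 3)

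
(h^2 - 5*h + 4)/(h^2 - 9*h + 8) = (h - 4)/(h - 8)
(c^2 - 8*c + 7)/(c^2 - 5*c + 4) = (c - 7)/(c - 4)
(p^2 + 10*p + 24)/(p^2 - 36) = (p + 4)/(p - 6)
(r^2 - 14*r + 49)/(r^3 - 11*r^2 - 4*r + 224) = (r - 7)/(r^2 - 4*r - 32)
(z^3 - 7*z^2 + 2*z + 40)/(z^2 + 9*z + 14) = (z^2 - 9*z + 20)/(z + 7)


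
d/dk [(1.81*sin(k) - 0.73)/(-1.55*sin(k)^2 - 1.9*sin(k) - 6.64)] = (2.8055*sin(k)^2 - 2.263*sin(k) - 13.4054)*cos(k)/(2.4025*sin(k)^4 + 5.89*sin(k)^3 + 24.194*sin(k)^2 + 25.232*sin(k) + 44.0896)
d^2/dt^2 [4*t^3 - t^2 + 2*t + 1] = 24*t - 2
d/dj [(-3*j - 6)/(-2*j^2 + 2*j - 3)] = 3*(-2*j^2 - 8*j + 7)/(4*j^4 - 8*j^3 + 16*j^2 - 12*j + 9)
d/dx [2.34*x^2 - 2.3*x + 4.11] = 4.68*x - 2.3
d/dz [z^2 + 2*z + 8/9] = 2*z + 2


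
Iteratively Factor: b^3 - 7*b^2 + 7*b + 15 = (b - 3)*(b^2 - 4*b - 5) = (b - 5)*(b - 3)*(b + 1)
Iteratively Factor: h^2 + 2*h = (h + 2)*(h)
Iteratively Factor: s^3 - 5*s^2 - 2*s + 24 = (s - 3)*(s^2 - 2*s - 8) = (s - 3)*(s + 2)*(s - 4)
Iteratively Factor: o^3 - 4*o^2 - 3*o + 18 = (o - 3)*(o^2 - o - 6) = (o - 3)^2*(o + 2)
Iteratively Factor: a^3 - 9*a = (a - 3)*(a^2 + 3*a) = (a - 3)*(a + 3)*(a)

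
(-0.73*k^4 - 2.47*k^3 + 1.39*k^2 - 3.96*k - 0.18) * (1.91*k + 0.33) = -1.3943*k^5 - 4.9586*k^4 + 1.8398*k^3 - 7.1049*k^2 - 1.6506*k - 0.0594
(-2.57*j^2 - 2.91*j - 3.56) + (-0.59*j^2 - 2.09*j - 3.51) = -3.16*j^2 - 5.0*j - 7.07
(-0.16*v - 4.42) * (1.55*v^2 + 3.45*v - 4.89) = -0.248*v^3 - 7.403*v^2 - 14.4666*v + 21.6138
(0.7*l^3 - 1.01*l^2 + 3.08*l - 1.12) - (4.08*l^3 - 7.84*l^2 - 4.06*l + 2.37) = -3.38*l^3 + 6.83*l^2 + 7.14*l - 3.49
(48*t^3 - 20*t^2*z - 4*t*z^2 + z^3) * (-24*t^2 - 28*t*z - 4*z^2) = -1152*t^5 - 864*t^4*z + 464*t^3*z^2 + 168*t^2*z^3 - 12*t*z^4 - 4*z^5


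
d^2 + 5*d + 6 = (d + 2)*(d + 3)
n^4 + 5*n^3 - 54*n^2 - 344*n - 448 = (n - 8)*(n + 2)*(n + 4)*(n + 7)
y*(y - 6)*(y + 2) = y^3 - 4*y^2 - 12*y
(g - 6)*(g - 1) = g^2 - 7*g + 6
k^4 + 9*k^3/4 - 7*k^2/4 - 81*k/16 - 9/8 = (k - 3/2)*(k + 1/4)*(k + 3/2)*(k + 2)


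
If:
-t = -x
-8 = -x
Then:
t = 8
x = 8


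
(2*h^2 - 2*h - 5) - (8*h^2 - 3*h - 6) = -6*h^2 + h + 1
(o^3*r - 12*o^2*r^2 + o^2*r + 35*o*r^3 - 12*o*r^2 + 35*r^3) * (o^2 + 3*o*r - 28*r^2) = o^5*r - 9*o^4*r^2 + o^4*r - 29*o^3*r^3 - 9*o^3*r^2 + 441*o^2*r^4 - 29*o^2*r^3 - 980*o*r^5 + 441*o*r^4 - 980*r^5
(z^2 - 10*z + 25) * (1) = z^2 - 10*z + 25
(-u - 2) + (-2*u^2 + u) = -2*u^2 - 2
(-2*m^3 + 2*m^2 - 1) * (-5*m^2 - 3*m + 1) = 10*m^5 - 4*m^4 - 8*m^3 + 7*m^2 + 3*m - 1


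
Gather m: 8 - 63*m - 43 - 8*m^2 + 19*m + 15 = -8*m^2 - 44*m - 20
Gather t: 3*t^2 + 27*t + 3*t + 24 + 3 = 3*t^2 + 30*t + 27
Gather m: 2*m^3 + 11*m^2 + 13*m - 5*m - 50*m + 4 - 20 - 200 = 2*m^3 + 11*m^2 - 42*m - 216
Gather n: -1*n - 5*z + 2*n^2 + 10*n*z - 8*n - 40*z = 2*n^2 + n*(10*z - 9) - 45*z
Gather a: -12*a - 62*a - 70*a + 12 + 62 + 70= 144 - 144*a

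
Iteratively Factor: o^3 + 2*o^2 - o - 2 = (o + 1)*(o^2 + o - 2) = (o + 1)*(o + 2)*(o - 1)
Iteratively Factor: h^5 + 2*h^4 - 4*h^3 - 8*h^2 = (h)*(h^4 + 2*h^3 - 4*h^2 - 8*h) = h^2*(h^3 + 2*h^2 - 4*h - 8) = h^2*(h + 2)*(h^2 - 4) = h^2*(h + 2)^2*(h - 2)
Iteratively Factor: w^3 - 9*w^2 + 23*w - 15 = (w - 3)*(w^2 - 6*w + 5) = (w - 3)*(w - 1)*(w - 5)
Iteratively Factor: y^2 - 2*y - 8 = (y - 4)*(y + 2)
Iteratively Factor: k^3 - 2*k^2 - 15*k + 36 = (k - 3)*(k^2 + k - 12) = (k - 3)*(k + 4)*(k - 3)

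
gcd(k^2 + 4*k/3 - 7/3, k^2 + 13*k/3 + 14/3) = k + 7/3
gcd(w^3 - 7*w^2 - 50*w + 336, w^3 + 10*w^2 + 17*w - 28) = w + 7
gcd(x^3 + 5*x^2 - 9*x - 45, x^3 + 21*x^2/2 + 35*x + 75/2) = x^2 + 8*x + 15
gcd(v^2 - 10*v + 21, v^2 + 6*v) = 1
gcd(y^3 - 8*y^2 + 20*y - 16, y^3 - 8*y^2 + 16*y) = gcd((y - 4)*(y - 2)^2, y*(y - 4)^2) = y - 4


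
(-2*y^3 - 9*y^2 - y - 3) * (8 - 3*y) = 6*y^4 + 11*y^3 - 69*y^2 + y - 24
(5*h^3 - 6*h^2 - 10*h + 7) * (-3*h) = -15*h^4 + 18*h^3 + 30*h^2 - 21*h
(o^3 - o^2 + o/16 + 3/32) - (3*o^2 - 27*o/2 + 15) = o^3 - 4*o^2 + 217*o/16 - 477/32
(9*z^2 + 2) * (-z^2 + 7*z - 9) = -9*z^4 + 63*z^3 - 83*z^2 + 14*z - 18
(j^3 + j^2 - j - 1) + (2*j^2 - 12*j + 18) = j^3 + 3*j^2 - 13*j + 17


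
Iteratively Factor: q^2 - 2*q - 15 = (q + 3)*(q - 5)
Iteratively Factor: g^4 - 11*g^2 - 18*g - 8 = (g - 4)*(g^3 + 4*g^2 + 5*g + 2) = (g - 4)*(g + 1)*(g^2 + 3*g + 2) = (g - 4)*(g + 1)*(g + 2)*(g + 1)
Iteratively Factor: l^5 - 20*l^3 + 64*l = (l - 2)*(l^4 + 2*l^3 - 16*l^2 - 32*l) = (l - 4)*(l - 2)*(l^3 + 6*l^2 + 8*l) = l*(l - 4)*(l - 2)*(l^2 + 6*l + 8) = l*(l - 4)*(l - 2)*(l + 2)*(l + 4)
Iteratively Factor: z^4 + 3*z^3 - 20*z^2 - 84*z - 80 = (z + 4)*(z^3 - z^2 - 16*z - 20) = (z - 5)*(z + 4)*(z^2 + 4*z + 4) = (z - 5)*(z + 2)*(z + 4)*(z + 2)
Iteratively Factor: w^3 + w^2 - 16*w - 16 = (w - 4)*(w^2 + 5*w + 4) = (w - 4)*(w + 4)*(w + 1)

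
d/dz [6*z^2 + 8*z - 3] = 12*z + 8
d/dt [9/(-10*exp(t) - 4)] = 45*exp(t)/(2*(5*exp(t) + 2)^2)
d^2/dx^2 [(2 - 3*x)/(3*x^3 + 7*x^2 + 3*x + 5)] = 2*(-81*x^5 - 81*x^4 + 216*x^3 + 618*x^2 + 351*x - 7)/(27*x^9 + 189*x^8 + 522*x^7 + 856*x^6 + 1152*x^5 + 1194*x^4 + 882*x^3 + 660*x^2 + 225*x + 125)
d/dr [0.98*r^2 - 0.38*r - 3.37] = 1.96*r - 0.38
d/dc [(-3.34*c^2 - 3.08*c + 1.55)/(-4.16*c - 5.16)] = (13.8944*c^2 + 34.4688*c + 22.3408)/(17.3056*c^2 + 42.9312*c + 26.6256)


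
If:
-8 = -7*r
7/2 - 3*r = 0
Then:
No Solution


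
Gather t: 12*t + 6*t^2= 6*t^2 + 12*t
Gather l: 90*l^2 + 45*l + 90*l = 90*l^2 + 135*l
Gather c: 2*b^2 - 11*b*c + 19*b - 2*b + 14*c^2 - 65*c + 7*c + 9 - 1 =2*b^2 + 17*b + 14*c^2 + c*(-11*b - 58) + 8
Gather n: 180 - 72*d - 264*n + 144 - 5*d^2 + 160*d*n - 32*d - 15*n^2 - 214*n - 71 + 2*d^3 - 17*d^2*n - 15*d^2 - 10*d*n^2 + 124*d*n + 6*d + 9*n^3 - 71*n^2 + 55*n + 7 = 2*d^3 - 20*d^2 - 98*d + 9*n^3 + n^2*(-10*d - 86) + n*(-17*d^2 + 284*d - 423) + 260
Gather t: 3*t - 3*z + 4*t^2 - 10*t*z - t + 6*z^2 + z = 4*t^2 + t*(2 - 10*z) + 6*z^2 - 2*z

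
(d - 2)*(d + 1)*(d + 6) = d^3 + 5*d^2 - 8*d - 12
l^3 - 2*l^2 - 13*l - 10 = (l - 5)*(l + 1)*(l + 2)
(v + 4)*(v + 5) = v^2 + 9*v + 20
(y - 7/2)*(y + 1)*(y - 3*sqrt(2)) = y^3 - 3*sqrt(2)*y^2 - 5*y^2/2 - 7*y/2 + 15*sqrt(2)*y/2 + 21*sqrt(2)/2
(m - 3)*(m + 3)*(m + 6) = m^3 + 6*m^2 - 9*m - 54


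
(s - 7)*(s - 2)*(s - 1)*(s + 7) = s^4 - 3*s^3 - 47*s^2 + 147*s - 98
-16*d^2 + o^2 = (-4*d + o)*(4*d + o)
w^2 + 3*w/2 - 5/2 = (w - 1)*(w + 5/2)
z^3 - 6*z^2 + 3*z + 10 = (z - 5)*(z - 2)*(z + 1)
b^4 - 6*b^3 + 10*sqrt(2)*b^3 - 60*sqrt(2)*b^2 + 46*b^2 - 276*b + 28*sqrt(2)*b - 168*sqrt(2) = (b - 6)*(b + sqrt(2))*(b + 2*sqrt(2))*(b + 7*sqrt(2))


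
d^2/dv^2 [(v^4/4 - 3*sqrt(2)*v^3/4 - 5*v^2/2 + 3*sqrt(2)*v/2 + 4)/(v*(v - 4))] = (v^6 - 12*v^5 + 48*v^4 - 42*sqrt(2)*v^3 - 40*v^3 + 48*v^2 - 192*v + 256)/(2*v^3*(v^3 - 12*v^2 + 48*v - 64))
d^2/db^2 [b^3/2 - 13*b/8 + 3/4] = 3*b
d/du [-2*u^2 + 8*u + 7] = 8 - 4*u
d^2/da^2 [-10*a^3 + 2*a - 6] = -60*a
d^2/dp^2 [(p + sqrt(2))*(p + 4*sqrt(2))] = 2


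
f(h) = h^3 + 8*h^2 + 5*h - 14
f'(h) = 3*h^2 + 16*h + 5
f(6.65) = 667.11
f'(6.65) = 244.07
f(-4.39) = 33.62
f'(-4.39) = -7.42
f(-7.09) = -3.71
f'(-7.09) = 42.36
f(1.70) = 22.53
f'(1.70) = 40.87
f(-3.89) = 28.74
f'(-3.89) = -11.84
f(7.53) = 904.21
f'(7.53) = 295.58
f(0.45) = -10.04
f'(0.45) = 12.81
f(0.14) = -13.14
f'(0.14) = 7.30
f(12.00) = 2926.00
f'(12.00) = 629.00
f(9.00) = 1408.00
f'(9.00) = 392.00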